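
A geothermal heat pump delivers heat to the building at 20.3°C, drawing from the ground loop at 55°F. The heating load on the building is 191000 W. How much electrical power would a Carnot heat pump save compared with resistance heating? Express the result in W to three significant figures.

In absolute terms T_C = 285.93 K and T_H = 293.45 K, so ΔT = 7.522 K.
COP_Carnot = T_H/ΔT = 293.45/7.522 = 39.01.
Resistance heating needs Ẇ_res = Q̇_H = 191000 W; the reversible heat pump needs only Ẇ_hp = Q̇_H/COP = 4896 W.
Saving = 191000 − 4896 = 186100 W.

186000 W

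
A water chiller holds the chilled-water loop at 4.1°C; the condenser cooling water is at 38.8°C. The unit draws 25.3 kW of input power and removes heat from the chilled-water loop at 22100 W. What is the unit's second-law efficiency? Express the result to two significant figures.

0.11

Converting, Q̇_C = 22100 W = 22.10 kW, so COP_actual = Q̇_C/Ẇ = 22.10/25.30 = 0.8735.
In absolute terms T_C = 277.25 K and T_H = 311.95 K, so ΔT = 34.70 K.
COP_Carnot = T_C/ΔT = 277.25/34.70 = 7.990.
η_II = COP_actual/COP_Carnot = 0.8735/7.990 = 0.1093.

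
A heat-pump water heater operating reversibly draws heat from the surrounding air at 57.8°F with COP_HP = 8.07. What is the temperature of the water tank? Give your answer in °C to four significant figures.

55.00 °C

COP_HP = T_H/(T_H − T_C) rearranges to T_H = COP·T_C/(COP − 1).
With T_C = 287.48 K, T_H = 8.07 × 287.48/7.070 = 328.15 K.
Converting, 328.15 K = 55.00°C.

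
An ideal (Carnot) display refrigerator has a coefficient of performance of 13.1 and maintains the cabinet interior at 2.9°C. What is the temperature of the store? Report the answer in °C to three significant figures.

24.0 °C

COP_R = T_C/(T_H − T_C) gives T_H − T_C = T_C/COP.
With T_C = 276.05 K, T_H = 276.05 × (1 + 1/13.1) = 297.12 K.
Converting, 297.12 K = 23.97°C.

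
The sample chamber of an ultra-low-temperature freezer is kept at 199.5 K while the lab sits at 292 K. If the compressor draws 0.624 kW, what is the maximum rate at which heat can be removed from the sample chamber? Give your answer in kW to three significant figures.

1.35 kW

The reservoir spacing is ΔT = 292 − 199.5 = 92.50 K.
COP_Carnot = T_C/ΔT = 199.50/92.50 = 2.157.
Q̇_max = COP_Carnot × Ẇ = 2.157 × 0.6240 kW = 1.346 kW.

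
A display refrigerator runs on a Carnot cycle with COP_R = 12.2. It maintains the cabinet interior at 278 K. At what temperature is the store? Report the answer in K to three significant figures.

COP_R = T_C/(T_H − T_C) gives T_H − T_C = T_C/COP.
With T_C = 278.00 K, T_H = 278.00 × (1 + 1/12.2) = 300.79 K.

301 K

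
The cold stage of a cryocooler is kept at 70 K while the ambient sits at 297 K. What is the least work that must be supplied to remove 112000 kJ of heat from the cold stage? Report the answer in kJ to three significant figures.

363000 kJ

The reservoir spacing is ΔT = 297 − 70 = 227.0 K.
The reversible limit is COP_R = T_C/ΔT = 0.3084, so W_min = Q_C/COP = Q_C·ΔT/T_C.
W_min = 112000 × 227.0/70.00 = 363200 kJ.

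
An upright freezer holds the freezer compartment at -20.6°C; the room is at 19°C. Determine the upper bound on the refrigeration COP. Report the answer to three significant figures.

In absolute terms T_C = 252.55 K and T_H = 292.15 K, so ΔT = 39.60 K.
For a reversible cycle, COP_Carnot = T_C/ΔT = 252.55/39.60 = 6.378.

6.38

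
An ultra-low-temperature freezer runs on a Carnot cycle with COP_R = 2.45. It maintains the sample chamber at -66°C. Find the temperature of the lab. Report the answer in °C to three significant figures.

COP_R = T_C/(T_H − T_C) gives T_H − T_C = T_C/COP.
With T_C = 207.15 K, T_H = 207.15 × (1 + 1/2.45) = 291.70 K.
Converting, 291.70 K = 18.55°C.

18.6 °C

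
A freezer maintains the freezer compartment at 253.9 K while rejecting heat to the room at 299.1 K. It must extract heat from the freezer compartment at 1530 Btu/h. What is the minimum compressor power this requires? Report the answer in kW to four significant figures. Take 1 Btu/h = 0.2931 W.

0.07983 kW

The reservoir spacing is ΔT = 299.1 − 253.9 = 45.20 K.
COP_Carnot = T_C/ΔT = 253.90/45.20 = 5.617.
Ẇ_min = Q̇/COP_Carnot = 1530/5.617 = 272.4 Btu/h = 0.07983 kW.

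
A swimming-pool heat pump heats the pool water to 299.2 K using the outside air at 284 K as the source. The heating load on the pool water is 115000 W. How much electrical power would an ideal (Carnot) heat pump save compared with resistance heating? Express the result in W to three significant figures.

109000 W

The reservoir spacing is ΔT = 299.2 − 284 = 15.20 K.
COP_Carnot = T_H/ΔT = 299.20/15.20 = 19.68.
Resistance heating needs Ẇ_res = Q̇_H = 115000 W; the reversible heat pump needs only Ẇ_hp = Q̇_H/COP = 5842 W.
Saving = 115000 − 5842 = 109200 W.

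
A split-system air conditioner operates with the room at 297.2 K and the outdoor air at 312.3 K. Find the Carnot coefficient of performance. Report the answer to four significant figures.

The reservoir spacing is ΔT = 312.3 − 297.2 = 15.10 K.
For a reversible cycle, COP_Carnot = T_C/ΔT = 297.20/15.10 = 19.68.

19.68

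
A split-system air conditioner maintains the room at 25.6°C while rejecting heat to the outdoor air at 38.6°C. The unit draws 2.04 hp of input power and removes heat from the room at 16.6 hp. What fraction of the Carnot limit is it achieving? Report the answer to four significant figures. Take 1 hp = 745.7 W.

0.3541

COP_actual = Q̇_C/Ẇ = 16.60/2.040 = 8.137.
In absolute terms T_C = 298.75 K and T_H = 311.75 K, so ΔT = 13.00 K.
COP_Carnot = T_C/ΔT = 298.75/13.00 = 22.98.
η_II = COP_actual/COP_Carnot = 8.137/22.98 = 0.3541.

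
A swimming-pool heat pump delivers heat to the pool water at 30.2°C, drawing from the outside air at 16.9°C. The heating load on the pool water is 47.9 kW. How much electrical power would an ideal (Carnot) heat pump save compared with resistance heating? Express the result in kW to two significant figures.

In absolute terms T_C = 290.05 K and T_H = 303.35 K, so ΔT = 13.30 K.
COP_Carnot = T_H/ΔT = 303.35/13.30 = 22.81.
Resistance heating needs Ẇ_res = Q̇_H = 47.90 kW; the reversible heat pump needs only Ẇ_hp = Q̇_H/COP = 2.100 kW.
Saving = 47.90 − 2.100 = 45.80 kW.

46 kW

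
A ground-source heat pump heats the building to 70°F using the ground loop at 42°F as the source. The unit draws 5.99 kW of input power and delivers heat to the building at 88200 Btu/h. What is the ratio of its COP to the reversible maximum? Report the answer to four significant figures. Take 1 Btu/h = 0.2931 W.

Converting, Q̇_H = 88200 Btu/h = 25.85 kW, so COP_actual = Q̇_H/Ẇ = 25.85/5.990 = 4.316.
In absolute terms T_C = 278.71 K and T_H = 294.26 K, so ΔT = 15.56 K.
COP_Carnot = T_H/ΔT = 294.26/15.56 = 18.92.
η_II = COP_actual/COP_Carnot = 4.316/18.92 = 0.2281.

0.2281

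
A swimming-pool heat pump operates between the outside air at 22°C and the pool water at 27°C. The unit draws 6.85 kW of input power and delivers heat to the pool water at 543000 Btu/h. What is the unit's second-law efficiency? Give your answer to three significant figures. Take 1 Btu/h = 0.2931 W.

0.387

Converting, Q̇_H = 543000 Btu/h = 159.2 kW, so COP_actual = Q̇_H/Ẇ = 159.2/6.850 = 23.23.
In absolute terms T_C = 295.15 K and T_H = 300.15 K, so ΔT = 5.000 K.
COP_Carnot = T_H/ΔT = 300.15/5.000 = 60.03.
η_II = COP_actual/COP_Carnot = 23.23/60.03 = 0.3870.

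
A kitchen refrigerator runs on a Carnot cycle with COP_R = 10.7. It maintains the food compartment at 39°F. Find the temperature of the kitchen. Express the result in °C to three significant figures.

COP_R = T_C/(T_H − T_C) gives T_H − T_C = T_C/COP.
With T_C = 277.04 K, T_H = 277.04 × (1 + 1/10.7) = 302.93 K.
Converting, 302.93 K = 29.78°C.

29.8 °C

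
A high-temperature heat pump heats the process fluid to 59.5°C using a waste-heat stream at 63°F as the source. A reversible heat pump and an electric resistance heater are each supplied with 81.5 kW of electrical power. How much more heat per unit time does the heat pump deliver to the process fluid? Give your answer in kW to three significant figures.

In absolute terms T_C = 290.37 K and T_H = 332.65 K, so ΔT = 42.28 K.
COP_Carnot = T_H/ΔT = 332.65/42.28 = 7.868.
The heat pump delivers Q̇_H = COP × Ẇ = 641.3 kW; the resistance heater delivers Ẇ = 81.50 kW.
Extra = (COP − 1)·Ẇ = 559.8 kW.

560 kW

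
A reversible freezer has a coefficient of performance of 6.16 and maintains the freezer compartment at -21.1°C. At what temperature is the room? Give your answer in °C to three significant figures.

19.8 °C

COP_R = T_C/(T_H − T_C) gives T_H − T_C = T_C/COP.
With T_C = 252.05 K, T_H = 252.05 × (1 + 1/6.16) = 292.97 K.
Converting, 292.97 K = 19.82°C.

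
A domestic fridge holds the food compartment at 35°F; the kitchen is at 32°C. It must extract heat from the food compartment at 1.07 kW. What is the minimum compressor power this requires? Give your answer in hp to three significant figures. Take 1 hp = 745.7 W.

0.158 hp

In absolute terms T_C = 274.82 K and T_H = 305.15 K, so ΔT = 30.33 K.
COP_Carnot = T_C/ΔT = 274.82/30.33 = 9.060.
Ẇ_min = Q̇/COP_Carnot = 1.070/9.060 = 0.1181 kW = 0.1584 hp.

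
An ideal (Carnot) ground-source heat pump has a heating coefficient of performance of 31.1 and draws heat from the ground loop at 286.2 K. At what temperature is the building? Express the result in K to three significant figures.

COP_HP = T_H/(T_H − T_C) rearranges to T_H = COP·T_C/(COP − 1).
With T_C = 286.20 K, T_H = 31.1 × 286.20/30.10 = 295.71 K.

296 K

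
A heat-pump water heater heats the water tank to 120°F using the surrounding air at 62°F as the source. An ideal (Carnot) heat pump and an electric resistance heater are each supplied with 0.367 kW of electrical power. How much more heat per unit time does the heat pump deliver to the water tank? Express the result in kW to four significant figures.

3.301 kW

In absolute terms T_C = 289.82 K and T_H = 322.04 K, so ΔT = 32.22 K.
COP_Carnot = T_H/ΔT = 322.04/32.22 = 9.994.
The heat pump delivers Q̇_H = COP × Ẇ = 3.668 kW; the resistance heater delivers Ẇ = 0.3670 kW.
Extra = (COP − 1)·Ẇ = 3.301 kW.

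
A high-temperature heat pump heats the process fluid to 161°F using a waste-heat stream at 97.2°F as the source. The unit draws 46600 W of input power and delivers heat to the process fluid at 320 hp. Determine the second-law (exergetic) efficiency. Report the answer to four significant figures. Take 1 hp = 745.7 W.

0.5264

Converting, Q̇_H = 320.0 hp = 238600 W, so COP_actual = Q̇_H/Ẇ = 238600/46600 = 5.121.
In absolute terms T_C = 309.37 K and T_H = 344.82 K, so ΔT = 35.44 K.
COP_Carnot = T_H/ΔT = 344.82/35.44 = 9.728.
η_II = COP_actual/COP_Carnot = 5.121/9.728 = 0.5264.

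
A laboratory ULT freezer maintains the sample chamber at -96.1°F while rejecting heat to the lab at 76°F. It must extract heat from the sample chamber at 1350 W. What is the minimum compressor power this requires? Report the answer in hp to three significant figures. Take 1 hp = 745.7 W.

In absolute terms T_C = 201.98 K and T_H = 297.59 K, so ΔT = 95.61 K.
COP_Carnot = T_C/ΔT = 201.98/95.61 = 2.113.
Ẇ_min = Q̇/COP_Carnot = 1350/2.113 = 639.0 W = 0.8570 hp.

0.857 hp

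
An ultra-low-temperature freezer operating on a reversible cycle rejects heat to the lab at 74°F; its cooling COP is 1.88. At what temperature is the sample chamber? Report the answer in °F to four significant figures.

-111.3 °F

For a Carnot refrigerator COP_R = T_C/(T_H − T_C), so T_C = COP·T_H/(1 + COP).
With T_H = 296.48 K, T_C = 1.88 × 296.48/2.880 = 193.54 K.
Converting, 193.54 K = -111.30°F.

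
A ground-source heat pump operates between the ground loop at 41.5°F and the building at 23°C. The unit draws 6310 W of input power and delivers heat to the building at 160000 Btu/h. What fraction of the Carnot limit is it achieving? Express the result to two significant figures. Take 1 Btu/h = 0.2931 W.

Converting, Q̇_H = 160000 Btu/h = 46900 W, so COP_actual = Q̇_H/Ẇ = 46900/6310 = 7.432.
In absolute terms T_C = 278.43 K and T_H = 296.15 K, so ΔT = 17.72 K.
COP_Carnot = T_H/ΔT = 296.15/17.72 = 16.71.
η_II = COP_actual/COP_Carnot = 7.432/16.71 = 0.4447.

0.44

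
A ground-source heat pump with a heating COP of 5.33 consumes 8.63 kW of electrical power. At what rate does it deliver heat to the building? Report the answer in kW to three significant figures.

46.0 kW

Q̇_H = COP_HP × Ẇ = 5.33 × 8.630 = 46.00 kW.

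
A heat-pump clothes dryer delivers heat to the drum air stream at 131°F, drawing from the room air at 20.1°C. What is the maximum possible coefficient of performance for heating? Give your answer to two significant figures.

9.4

In absolute terms T_C = 293.25 K and T_H = 328.15 K, so ΔT = 34.90 K.
For a reversible cycle, COP_Carnot = T_H/ΔT = 328.15/34.90 = 9.403.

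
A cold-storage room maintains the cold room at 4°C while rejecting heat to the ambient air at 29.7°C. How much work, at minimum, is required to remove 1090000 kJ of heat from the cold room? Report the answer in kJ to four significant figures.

In absolute terms T_C = 277.15 K and T_H = 302.85 K, so ΔT = 25.70 K.
The reversible limit is COP_R = T_C/ΔT = 10.78, so W_min = Q_C/COP = Q_C·ΔT/T_C.
W_min = 1090000 × 25.70/277.15 = 101100 kJ.

101100 kJ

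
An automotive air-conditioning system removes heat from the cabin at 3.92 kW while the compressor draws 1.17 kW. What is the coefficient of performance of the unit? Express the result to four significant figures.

3.350

The first law gives Q̇_H = Q̇_C + Ẇ, so the three rates are Q̇_C = 3.920, Q̇_H = 5.090, Ẇ = 1.170 kW.
COP_R = Q̇_C/Ẇ = 3.920/1.170 = 3.350.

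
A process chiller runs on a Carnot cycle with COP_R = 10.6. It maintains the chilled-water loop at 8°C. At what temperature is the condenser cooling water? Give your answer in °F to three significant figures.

COP_R = T_C/(T_H − T_C) gives T_H − T_C = T_C/COP.
With T_C = 281.15 K, T_H = 281.15 × (1 + 1/10.6) = 307.67 K.
Converting, 307.67 K = 94.14°F.

94.1 °F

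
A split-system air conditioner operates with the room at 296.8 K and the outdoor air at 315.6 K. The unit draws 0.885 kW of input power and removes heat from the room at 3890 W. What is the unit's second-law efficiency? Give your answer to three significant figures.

0.278

Converting, Q̇_C = 3890 W = 3.890 kW, so COP_actual = Q̇_C/Ẇ = 3.890/0.8850 = 4.395.
The reservoir spacing is ΔT = 315.6 − 296.8 = 18.80 K.
COP_Carnot = T_C/ΔT = 296.80/18.80 = 15.79.
η_II = COP_actual/COP_Carnot = 4.395/15.79 = 0.2784.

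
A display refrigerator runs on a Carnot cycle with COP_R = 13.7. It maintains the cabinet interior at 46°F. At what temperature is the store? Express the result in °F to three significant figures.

82.9 °F

COP_R = T_C/(T_H − T_C) gives T_H − T_C = T_C/COP.
With T_C = 280.93 K, T_H = 280.93 × (1 + 1/13.7) = 301.43 K.
Converting, 301.43 K = 82.91°F.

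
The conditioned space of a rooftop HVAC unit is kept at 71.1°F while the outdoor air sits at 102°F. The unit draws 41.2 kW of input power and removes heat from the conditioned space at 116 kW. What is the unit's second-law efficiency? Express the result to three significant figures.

0.164

COP_actual = Q̇_C/Ẇ = 116.0/41.20 = 2.816.
In absolute terms T_C = 294.87 K and T_H = 312.04 K, so ΔT = 17.17 K.
COP_Carnot = T_C/ΔT = 294.87/17.17 = 17.18.
η_II = COP_actual/COP_Carnot = 2.816/17.18 = 0.1639.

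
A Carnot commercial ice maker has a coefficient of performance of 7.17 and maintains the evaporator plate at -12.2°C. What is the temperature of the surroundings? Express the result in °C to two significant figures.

COP_R = T_C/(T_H − T_C) gives T_H − T_C = T_C/COP.
With T_C = 260.95 K, T_H = 260.95 × (1 + 1/7.17) = 297.34 K.
Converting, 297.34 K = 24.19°C.

24 °C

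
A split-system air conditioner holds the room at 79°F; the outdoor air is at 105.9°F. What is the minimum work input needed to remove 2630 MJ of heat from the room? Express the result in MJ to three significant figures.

131 MJ

In absolute terms T_C = 299.26 K and T_H = 314.21 K, so ΔT = 14.94 K.
The reversible limit is COP_R = T_C/ΔT = 20.02, so W_min = Q_C/COP = Q_C·ΔT/T_C.
W_min = 2630 × 14.94/299.26 = 131.3 MJ.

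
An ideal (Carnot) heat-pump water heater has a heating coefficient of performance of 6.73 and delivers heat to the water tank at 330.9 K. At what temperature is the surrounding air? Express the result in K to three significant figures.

282 K

COP_HP = T_H/(T_H − T_C) gives T_H − T_C = T_H/COP.
With T_H = 330.90 K, T_C = 330.90 × (1 − 1/6.73) = 281.73 K.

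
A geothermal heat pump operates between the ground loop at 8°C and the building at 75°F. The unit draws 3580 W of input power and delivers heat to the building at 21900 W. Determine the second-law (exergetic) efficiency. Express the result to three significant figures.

COP_actual = Q̇_H/Ẇ = 21900/3580 = 6.117.
In absolute terms T_C = 281.15 K and T_H = 297.04 K, so ΔT = 15.89 K.
COP_Carnot = T_H/ΔT = 297.04/15.89 = 18.69.
η_II = COP_actual/COP_Carnot = 6.117/18.69 = 0.3272.

0.327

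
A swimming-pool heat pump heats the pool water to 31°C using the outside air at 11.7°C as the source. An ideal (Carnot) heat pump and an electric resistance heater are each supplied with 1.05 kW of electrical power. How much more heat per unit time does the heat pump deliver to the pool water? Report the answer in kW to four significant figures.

In absolute terms T_C = 284.85 K and T_H = 304.15 K, so ΔT = 19.30 K.
COP_Carnot = T_H/ΔT = 304.15/19.30 = 15.76.
The heat pump delivers Q̇_H = COP × Ẇ = 16.55 kW; the resistance heater delivers Ẇ = 1.050 kW.
Extra = (COP − 1)·Ẇ = 15.50 kW.

15.50 kW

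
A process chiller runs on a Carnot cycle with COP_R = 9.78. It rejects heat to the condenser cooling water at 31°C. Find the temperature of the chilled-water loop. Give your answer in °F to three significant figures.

For a Carnot refrigerator COP_R = T_C/(T_H − T_C), so T_C = COP·T_H/(1 + COP).
With T_H = 304.15 K, T_C = 9.78 × 304.15/10.78 = 275.94 K.
Converting, 275.94 K = 37.01°F.

37.0 °F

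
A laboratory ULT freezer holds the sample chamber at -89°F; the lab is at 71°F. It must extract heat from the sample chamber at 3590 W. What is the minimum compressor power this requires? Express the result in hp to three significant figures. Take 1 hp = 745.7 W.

In absolute terms T_C = 205.93 K and T_H = 294.82 K, so ΔT = 88.89 K.
COP_Carnot = T_C/ΔT = 205.93/88.89 = 2.317.
Ẇ_min = Q̇/COP_Carnot = 3590/2.317 = 1550 W = 2.078 hp.

2.08 hp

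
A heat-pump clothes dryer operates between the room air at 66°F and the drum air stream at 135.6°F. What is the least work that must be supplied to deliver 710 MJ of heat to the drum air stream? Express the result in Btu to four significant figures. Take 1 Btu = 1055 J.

In absolute terms T_C = 292.04 K and T_H = 330.71 K, so ΔT = 38.67 K.
The reversible limit is COP_HP = T_H/ΔT = 8.553, so W_min = Q_H/COP = Q_H·ΔT/T_H.
W_min = 710.0 × 38.67/330.71 = 83.01 MJ = 78690 Btu.

78690 Btu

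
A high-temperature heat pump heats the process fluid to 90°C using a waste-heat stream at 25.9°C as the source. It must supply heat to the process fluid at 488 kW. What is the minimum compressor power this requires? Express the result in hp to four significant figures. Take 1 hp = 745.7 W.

In absolute terms T_C = 299.05 K and T_H = 363.15 K, so ΔT = 64.10 K.
COP_Carnot = T_H/ΔT = 363.15/64.10 = 5.665.
Ẇ_min = Q̇/COP_Carnot = 488.0/5.665 = 86.14 kW = 115.5 hp.

115.5 hp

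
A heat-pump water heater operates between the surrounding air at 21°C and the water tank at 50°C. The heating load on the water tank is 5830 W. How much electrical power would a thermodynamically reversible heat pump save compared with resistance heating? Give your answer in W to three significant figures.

In absolute terms T_C = 294.15 K and T_H = 323.15 K, so ΔT = 29.00 K.
COP_Carnot = T_H/ΔT = 323.15/29.00 = 11.14.
Resistance heating needs Ẇ_res = Q̇_H = 5830 W; the reversible heat pump needs only Ẇ_hp = Q̇_H/COP = 523.2 W.
Saving = 5830 − 523.2 = 5307 W.

5310 W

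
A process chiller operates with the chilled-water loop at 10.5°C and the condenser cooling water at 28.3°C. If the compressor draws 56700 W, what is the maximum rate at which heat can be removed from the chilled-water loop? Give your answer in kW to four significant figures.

903.5 kW

In absolute terms T_C = 283.65 K and T_H = 301.45 K, so ΔT = 17.80 K.
COP_Carnot = T_C/ΔT = 283.65/17.80 = 15.94.
Q̇_max = COP_Carnot × Ẇ = 15.94 × 56700 W = 903500 W = 903.5 kW.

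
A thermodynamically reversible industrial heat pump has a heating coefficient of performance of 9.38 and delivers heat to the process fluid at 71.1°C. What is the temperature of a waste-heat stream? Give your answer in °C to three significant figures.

COP_HP = T_H/(T_H − T_C) gives T_H − T_C = T_H/COP.
With T_H = 344.25 K, T_C = 344.25 × (1 − 1/9.38) = 307.55 K.
Converting, 307.55 K = 34.40°C.

34.4 °C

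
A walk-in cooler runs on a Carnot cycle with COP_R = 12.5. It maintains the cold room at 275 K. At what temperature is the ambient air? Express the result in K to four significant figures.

297.0 K

COP_R = T_C/(T_H − T_C) gives T_H − T_C = T_C/COP.
With T_C = 275.00 K, T_H = 275.00 × (1 + 1/12.5) = 297.00 K.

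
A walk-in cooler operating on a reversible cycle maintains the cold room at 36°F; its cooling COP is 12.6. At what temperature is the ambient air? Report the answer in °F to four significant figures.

COP_R = T_C/(T_H − T_C) gives T_H − T_C = T_C/COP.
With T_C = 275.37 K, T_H = 275.37 × (1 + 1/12.6) = 297.23 K.
Converting, 297.23 K = 75.34°F.

75.34 °F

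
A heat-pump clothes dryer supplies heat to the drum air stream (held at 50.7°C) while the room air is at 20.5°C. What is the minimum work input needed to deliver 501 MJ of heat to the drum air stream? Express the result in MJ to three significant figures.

In absolute terms T_C = 293.65 K and T_H = 323.85 K, so ΔT = 30.20 K.
The reversible limit is COP_HP = T_H/ΔT = 10.72, so W_min = Q_H/COP = Q_H·ΔT/T_H.
W_min = 501.0 × 30.20/323.85 = 46.72 MJ.

46.7 MJ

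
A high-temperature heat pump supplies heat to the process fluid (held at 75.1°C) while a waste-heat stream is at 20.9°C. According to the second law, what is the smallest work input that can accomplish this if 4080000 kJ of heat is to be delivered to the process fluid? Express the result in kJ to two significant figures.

630000 kJ

In absolute terms T_C = 294.05 K and T_H = 348.25 K, so ΔT = 54.20 K.
The reversible limit is COP_HP = T_H/ΔT = 6.425, so W_min = Q_H/COP = Q_H·ΔT/T_H.
W_min = 4080000 × 54.20/348.25 = 635000 kJ.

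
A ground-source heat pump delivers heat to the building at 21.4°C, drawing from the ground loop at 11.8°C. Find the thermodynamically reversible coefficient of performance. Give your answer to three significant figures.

In absolute terms T_C = 284.95 K and T_H = 294.55 K, so ΔT = 9.600 K.
For a reversible cycle, COP_Carnot = T_H/ΔT = 294.55/9.600 = 30.68.

30.7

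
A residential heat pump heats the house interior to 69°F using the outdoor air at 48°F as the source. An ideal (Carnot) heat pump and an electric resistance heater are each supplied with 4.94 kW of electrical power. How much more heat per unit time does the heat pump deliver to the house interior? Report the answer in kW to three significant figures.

In absolute terms T_C = 282.04 K and T_H = 293.71 K, so ΔT = 11.67 K.
COP_Carnot = T_H/ΔT = 293.71/11.67 = 25.17.
The heat pump delivers Q̇_H = COP × Ẇ = 124.4 kW; the resistance heater delivers Ẇ = 4.940 kW.
Extra = (COP − 1)·Ẇ = 119.4 kW.

119 kW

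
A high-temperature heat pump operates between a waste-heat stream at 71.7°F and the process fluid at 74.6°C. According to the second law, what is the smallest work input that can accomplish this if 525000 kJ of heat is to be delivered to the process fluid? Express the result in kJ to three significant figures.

In absolute terms T_C = 295.21 K and T_H = 347.75 K, so ΔT = 52.54 K.
The reversible limit is COP_HP = T_H/ΔT = 6.618, so W_min = Q_H/COP = Q_H·ΔT/T_H.
W_min = 525000 × 52.54/347.75 = 79330 kJ.

79300 kJ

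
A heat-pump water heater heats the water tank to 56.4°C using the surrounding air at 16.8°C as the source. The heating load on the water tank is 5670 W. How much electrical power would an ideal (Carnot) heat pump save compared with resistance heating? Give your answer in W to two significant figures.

5000 W

In absolute terms T_C = 289.95 K and T_H = 329.55 K, so ΔT = 39.60 K.
COP_Carnot = T_H/ΔT = 329.55/39.60 = 8.322.
Resistance heating needs Ẇ_res = Q̇_H = 5670 W; the reversible heat pump needs only Ẇ_hp = Q̇_H/COP = 681.3 W.
Saving = 5670 − 681.3 = 4989 W.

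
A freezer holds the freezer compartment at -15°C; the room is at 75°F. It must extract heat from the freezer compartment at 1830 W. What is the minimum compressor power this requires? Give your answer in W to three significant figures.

In absolute terms T_C = 258.15 K and T_H = 297.04 K, so ΔT = 38.89 K.
COP_Carnot = T_C/ΔT = 258.15/38.89 = 6.638.
Ẇ_min = Q̇/COP_Carnot = 1830/6.638 = 275.7 W.

276 W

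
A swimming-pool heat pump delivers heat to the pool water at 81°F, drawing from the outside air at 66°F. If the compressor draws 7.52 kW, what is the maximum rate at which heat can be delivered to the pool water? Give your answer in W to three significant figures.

In absolute terms T_C = 292.04 K and T_H = 300.37 K, so ΔT = 8.333 K.
COP_Carnot = T_H/ΔT = 300.37/8.333 = 36.04.
Q̇_max = COP_Carnot × Ẇ = 36.04 × 7.520 kW = 271.1 kW = 271100 W.

271000 W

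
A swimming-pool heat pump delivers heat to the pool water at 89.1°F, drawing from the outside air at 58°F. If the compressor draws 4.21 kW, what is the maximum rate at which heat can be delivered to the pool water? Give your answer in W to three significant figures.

74300 W

In absolute terms T_C = 287.59 K and T_H = 304.87 K, so ΔT = 17.28 K.
COP_Carnot = T_H/ΔT = 304.87/17.28 = 17.65.
Q̇_max = COP_Carnot × Ẇ = 17.65 × 4.210 kW = 74.29 kW = 74290 W.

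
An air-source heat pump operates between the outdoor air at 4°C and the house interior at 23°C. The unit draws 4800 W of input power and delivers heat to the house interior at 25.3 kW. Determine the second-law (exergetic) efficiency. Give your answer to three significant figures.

0.338

Converting, Q̇_H = 25.30 kW = 25300 W, so COP_actual = Q̇_H/Ẇ = 25300/4800 = 5.271.
In absolute terms T_C = 277.15 K and T_H = 296.15 K, so ΔT = 19.00 K.
COP_Carnot = T_H/ΔT = 296.15/19.00 = 15.59.
η_II = COP_actual/COP_Carnot = 5.271/15.59 = 0.3382.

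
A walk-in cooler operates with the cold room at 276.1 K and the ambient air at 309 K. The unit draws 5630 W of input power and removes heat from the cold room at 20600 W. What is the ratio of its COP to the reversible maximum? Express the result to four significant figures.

COP_actual = Q̇_C/Ẇ = 20600/5630 = 3.659.
The reservoir spacing is ΔT = 309 − 276.1 = 32.90 K.
COP_Carnot = T_C/ΔT = 276.10/32.90 = 8.392.
η_II = COP_actual/COP_Carnot = 3.659/8.392 = 0.4360.

0.4360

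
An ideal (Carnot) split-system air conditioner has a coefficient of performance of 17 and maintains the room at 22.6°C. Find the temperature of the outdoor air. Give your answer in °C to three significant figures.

COP_R = T_C/(T_H − T_C) gives T_H − T_C = T_C/COP.
With T_C = 295.75 K, T_H = 295.75 × (1 + 1/17) = 313.15 K.
Converting, 313.15 K = 40.00°C.

40.0 °C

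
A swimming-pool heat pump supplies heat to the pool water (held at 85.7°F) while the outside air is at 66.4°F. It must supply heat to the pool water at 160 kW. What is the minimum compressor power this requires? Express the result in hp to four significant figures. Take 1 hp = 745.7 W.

In absolute terms T_C = 292.26 K and T_H = 302.98 K, so ΔT = 10.72 K.
COP_Carnot = T_H/ΔT = 302.98/10.72 = 28.26.
Ẇ_min = Q̇/COP_Carnot = 160.0/28.26 = 5.662 kW = 7.593 hp.

7.593 hp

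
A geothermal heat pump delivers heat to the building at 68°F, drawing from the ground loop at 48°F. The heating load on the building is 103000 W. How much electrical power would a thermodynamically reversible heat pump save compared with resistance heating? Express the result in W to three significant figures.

In absolute terms T_C = 282.04 K and T_H = 293.15 K, so ΔT = 11.11 K.
COP_Carnot = T_H/ΔT = 293.15/11.11 = 26.38.
Resistance heating needs Ẇ_res = Q̇_H = 103000 W; the reversible heat pump needs only Ẇ_hp = Q̇_H/COP = 3904 W.
Saving = 103000 − 3904 = 99100 W.

99100 W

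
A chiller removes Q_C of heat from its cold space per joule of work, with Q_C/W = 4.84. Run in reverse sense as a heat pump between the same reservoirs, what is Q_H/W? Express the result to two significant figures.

5.8

The first law on one cycle gives Q_H = Q_C + W, so Q_H/W = Q_C/W + 1.
COP_HP = COP_R + 1 = 4.84 + 1 = 5.84.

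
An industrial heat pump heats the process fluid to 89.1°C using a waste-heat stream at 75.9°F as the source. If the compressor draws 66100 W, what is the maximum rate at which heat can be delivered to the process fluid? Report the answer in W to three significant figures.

370000 W

In absolute terms T_C = 297.54 K and T_H = 362.25 K, so ΔT = 64.71 K.
COP_Carnot = T_H/ΔT = 362.25/64.71 = 5.598.
Q̇_max = COP_Carnot × Ẇ = 5.598 × 66100 W = 370000 W.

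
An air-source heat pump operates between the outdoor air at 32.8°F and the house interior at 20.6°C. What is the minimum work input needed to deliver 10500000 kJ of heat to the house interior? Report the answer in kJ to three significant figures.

720000 kJ

In absolute terms T_C = 273.59 K and T_H = 293.75 K, so ΔT = 20.16 K.
The reversible limit is COP_HP = T_H/ΔT = 14.57, so W_min = Q_H/COP = Q_H·ΔT/T_H.
W_min = 10500000 × 20.16/293.75 = 720500 kJ.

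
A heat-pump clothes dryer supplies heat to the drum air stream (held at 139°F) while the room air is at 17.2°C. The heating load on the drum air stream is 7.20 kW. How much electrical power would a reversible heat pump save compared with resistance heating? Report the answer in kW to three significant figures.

In absolute terms T_C = 290.35 K and T_H = 332.59 K, so ΔT = 42.24 K.
COP_Carnot = T_H/ΔT = 332.59/42.24 = 7.873.
Resistance heating needs Ẇ_res = Q̇_H = 7.200 kW; the reversible heat pump needs only Ẇ_hp = Q̇_H/COP = 0.9145 kW.
Saving = 7.200 − 0.9145 = 6.285 kW.

6.29 kW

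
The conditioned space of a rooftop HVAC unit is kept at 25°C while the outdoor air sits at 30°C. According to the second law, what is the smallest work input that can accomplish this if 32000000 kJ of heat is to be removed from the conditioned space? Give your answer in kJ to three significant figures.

In absolute terms T_C = 298.15 K and T_H = 303.15 K, so ΔT = 5.000 K.
The reversible limit is COP_R = T_C/ΔT = 59.63, so W_min = Q_C/COP = Q_C·ΔT/T_C.
W_min = 32000000 × 5.000/298.15 = 536600 kJ.

537000 kJ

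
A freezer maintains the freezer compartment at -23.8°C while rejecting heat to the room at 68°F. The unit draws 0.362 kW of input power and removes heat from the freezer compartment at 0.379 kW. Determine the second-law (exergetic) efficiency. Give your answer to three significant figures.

COP_actual = Q̇_C/Ẇ = 0.3790/0.3620 = 1.047.
In absolute terms T_C = 249.35 K and T_H = 293.15 K, so ΔT = 43.80 K.
COP_Carnot = T_C/ΔT = 249.35/43.80 = 5.693.
η_II = COP_actual/COP_Carnot = 1.047/5.693 = 0.1839.

0.184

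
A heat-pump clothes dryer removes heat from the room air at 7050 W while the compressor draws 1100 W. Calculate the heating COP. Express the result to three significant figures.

7.41

The first law gives Q̇_H = Q̇_C + Ẇ, so the three rates are Q̇_C = 7050, Q̇_H = 8150, Ẇ = 1100 W.
COP_HP = Q̇_H/Ẇ = 8150/1100 = 7.409.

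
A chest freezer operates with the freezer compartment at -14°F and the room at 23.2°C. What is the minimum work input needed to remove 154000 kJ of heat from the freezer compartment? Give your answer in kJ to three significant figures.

In absolute terms T_C = 247.59 K and T_H = 296.35 K, so ΔT = 48.76 K.
The reversible limit is COP_R = T_C/ΔT = 5.078, so W_min = Q_C/COP = Q_C·ΔT/T_C.
W_min = 154000 × 48.76/247.59 = 30330 kJ.

30300 kJ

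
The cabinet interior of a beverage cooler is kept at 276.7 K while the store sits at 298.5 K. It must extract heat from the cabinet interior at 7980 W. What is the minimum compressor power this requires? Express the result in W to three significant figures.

The reservoir spacing is ΔT = 298.5 − 276.7 = 21.80 K.
COP_Carnot = T_C/ΔT = 276.70/21.80 = 12.69.
Ẇ_min = Q̇/COP_Carnot = 7980/12.69 = 628.7 W.

629 W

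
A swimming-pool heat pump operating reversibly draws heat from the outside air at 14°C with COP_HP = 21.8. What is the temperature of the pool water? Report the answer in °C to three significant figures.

27.8 °C

COP_HP = T_H/(T_H − T_C) rearranges to T_H = COP·T_C/(COP − 1).
With T_C = 287.15 K, T_H = 21.8 × 287.15/20.80 = 300.96 K.
Converting, 300.96 K = 27.81°C.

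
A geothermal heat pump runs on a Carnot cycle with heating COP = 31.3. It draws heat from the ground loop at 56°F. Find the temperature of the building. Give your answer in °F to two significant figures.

COP_HP = T_H/(T_H − T_C) rearranges to T_H = COP·T_C/(COP − 1).
With T_C = 286.48 K, T_H = 31.3 × 286.48/30.30 = 295.94 K.
Converting, 295.94 K = 73.02°F.

73 °F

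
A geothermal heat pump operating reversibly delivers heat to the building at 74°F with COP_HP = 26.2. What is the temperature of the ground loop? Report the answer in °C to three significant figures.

COP_HP = T_H/(T_H − T_C) gives T_H − T_C = T_H/COP.
With T_H = 296.48 K, T_C = 296.48 × (1 − 1/26.2) = 285.17 K.
Converting, 285.17 K = 12.02°C.

12.0 °C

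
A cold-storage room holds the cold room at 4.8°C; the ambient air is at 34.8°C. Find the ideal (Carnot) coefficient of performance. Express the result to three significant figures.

9.27

In absolute terms T_C = 277.95 K and T_H = 307.95 K, so ΔT = 30.00 K.
For a reversible cycle, COP_Carnot = T_C/ΔT = 277.95/30.00 = 9.265.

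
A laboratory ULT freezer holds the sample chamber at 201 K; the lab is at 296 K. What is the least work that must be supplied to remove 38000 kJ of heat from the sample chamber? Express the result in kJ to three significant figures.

18000 kJ

The reservoir spacing is ΔT = 296 − 201 = 95.00 K.
The reversible limit is COP_R = T_C/ΔT = 2.116, so W_min = Q_C/COP = Q_C·ΔT/T_C.
W_min = 38000 × 95.00/201.00 = 17960 kJ.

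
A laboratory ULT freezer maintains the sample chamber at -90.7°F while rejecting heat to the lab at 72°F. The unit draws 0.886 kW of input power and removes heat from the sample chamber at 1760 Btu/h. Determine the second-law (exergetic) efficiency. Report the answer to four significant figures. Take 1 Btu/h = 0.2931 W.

Converting, Q̇_C = 1760 Btu/h = 0.5159 kW, so COP_actual = Q̇_C/Ẇ = 0.5159/0.8860 = 0.5822.
In absolute terms T_C = 204.98 K and T_H = 295.37 K, so ΔT = 90.39 K.
COP_Carnot = T_C/ΔT = 204.98/90.39 = 2.268.
η_II = COP_actual/COP_Carnot = 0.5822/2.268 = 0.2567.

0.2567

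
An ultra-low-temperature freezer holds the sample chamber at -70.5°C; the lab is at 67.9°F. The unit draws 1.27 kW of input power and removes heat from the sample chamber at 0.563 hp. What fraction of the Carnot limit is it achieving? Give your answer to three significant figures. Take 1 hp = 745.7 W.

Converting, Q̇_C = 0.5630 hp = 0.4198 kW, so COP_actual = Q̇_C/Ẇ = 0.4198/1.270 = 0.3306.
In absolute terms T_C = 202.65 K and T_H = 293.09 K, so ΔT = 90.44 K.
COP_Carnot = T_C/ΔT = 202.65/90.44 = 2.241.
η_II = COP_actual/COP_Carnot = 0.3306/2.241 = 0.1475.

0.148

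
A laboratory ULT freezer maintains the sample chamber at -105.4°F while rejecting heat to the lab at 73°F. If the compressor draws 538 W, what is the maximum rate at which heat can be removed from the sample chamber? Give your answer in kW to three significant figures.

1.07 kW

In absolute terms T_C = 196.82 K and T_H = 295.93 K, so ΔT = 99.11 K.
COP_Carnot = T_C/ΔT = 196.82/99.11 = 1.986.
Q̇_max = COP_Carnot × Ẇ = 1.986 × 538.0 W = 1068 W = 1.068 kW.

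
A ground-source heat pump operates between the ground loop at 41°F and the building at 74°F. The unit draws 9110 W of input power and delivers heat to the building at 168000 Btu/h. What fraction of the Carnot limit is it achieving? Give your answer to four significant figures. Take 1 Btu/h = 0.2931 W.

Converting, Q̇_H = 168000 Btu/h = 49240 W, so COP_actual = Q̇_H/Ẇ = 49240/9110 = 5.405.
In absolute terms T_C = 278.15 K and T_H = 296.48 K, so ΔT = 18.33 K.
COP_Carnot = T_H/ΔT = 296.48/18.33 = 16.17.
η_II = COP_actual/COP_Carnot = 5.405/16.17 = 0.3342.

0.3342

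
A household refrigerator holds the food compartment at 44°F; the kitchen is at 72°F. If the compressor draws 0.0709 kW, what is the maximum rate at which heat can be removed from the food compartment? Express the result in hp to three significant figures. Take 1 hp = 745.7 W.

In absolute terms T_C = 279.82 K and T_H = 295.37 K, so ΔT = 15.56 K.
COP_Carnot = T_C/ΔT = 279.82/15.56 = 17.99.
Q̇_max = COP_Carnot × Ẇ = 17.99 × 0.07090 kW = 1.275 kW = 1.710 hp.

1.71 hp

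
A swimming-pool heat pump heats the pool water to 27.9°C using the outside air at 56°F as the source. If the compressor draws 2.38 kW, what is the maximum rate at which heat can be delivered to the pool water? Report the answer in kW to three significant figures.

49.2 kW

In absolute terms T_C = 286.48 K and T_H = 301.05 K, so ΔT = 14.57 K.
COP_Carnot = T_H/ΔT = 301.05/14.57 = 20.67.
Q̇_max = COP_Carnot × Ẇ = 20.67 × 2.380 kW = 49.19 kW.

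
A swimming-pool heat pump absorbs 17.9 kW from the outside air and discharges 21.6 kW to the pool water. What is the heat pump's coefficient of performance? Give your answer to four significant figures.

The first law gives Q̇_H = Q̇_C + Ẇ, so the three rates are Q̇_C = 17.90, Q̇_H = 21.60, Ẇ = 3.700 kW.
COP_HP = Q̇_H/Ẇ = 21.60/3.700 = 5.838.

5.838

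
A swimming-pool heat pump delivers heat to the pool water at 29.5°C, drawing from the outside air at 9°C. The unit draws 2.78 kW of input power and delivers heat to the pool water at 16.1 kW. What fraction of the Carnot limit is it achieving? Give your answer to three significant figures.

COP_actual = Q̇_H/Ẇ = 16.10/2.780 = 5.791.
In absolute terms T_C = 282.15 K and T_H = 302.65 K, so ΔT = 20.50 K.
COP_Carnot = T_H/ΔT = 302.65/20.50 = 14.76.
η_II = COP_actual/COP_Carnot = 5.791/14.76 = 0.3923.

0.392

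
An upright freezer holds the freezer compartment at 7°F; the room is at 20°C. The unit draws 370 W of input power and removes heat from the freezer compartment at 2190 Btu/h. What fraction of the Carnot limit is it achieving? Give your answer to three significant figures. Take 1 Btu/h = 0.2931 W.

Converting, Q̇_C = 2190 Btu/h = 641.9 W, so COP_actual = Q̇_C/Ẇ = 641.9/370.0 = 1.735.
In absolute terms T_C = 259.26 K and T_H = 293.15 K, so ΔT = 33.89 K.
COP_Carnot = T_C/ΔT = 259.26/33.89 = 7.650.
η_II = COP_actual/COP_Carnot = 1.735/7.650 = 0.2268.

0.227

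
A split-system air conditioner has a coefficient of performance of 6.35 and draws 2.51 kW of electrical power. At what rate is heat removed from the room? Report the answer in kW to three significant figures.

Q̇_C = COP × Ẇ = 6.35 × 2.510 = 15.94 kW.

15.9 kW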